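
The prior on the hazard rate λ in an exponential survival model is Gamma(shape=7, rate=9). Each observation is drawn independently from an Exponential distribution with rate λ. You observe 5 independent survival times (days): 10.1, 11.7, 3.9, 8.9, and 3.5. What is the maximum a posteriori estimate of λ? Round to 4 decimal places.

λ̂_MAP = 0.2335

The Exponential(rate=λ) likelihood is ∝ λ^n e^(−λΣtᵢ). Here n = 5 and Σtᵢ = 10.1 + 11.7 + 3.9 + 8.9 + 3.5 = 38.1.
Posterior ∝ λ^6e^(−9λ) · λ^5e^(−38.1λ) = λ^11e^(−47.1λ), i.e. Gamma(12, 47.1).
Mode = (a−1)/b = 11/47.1 ≈ 0.2335.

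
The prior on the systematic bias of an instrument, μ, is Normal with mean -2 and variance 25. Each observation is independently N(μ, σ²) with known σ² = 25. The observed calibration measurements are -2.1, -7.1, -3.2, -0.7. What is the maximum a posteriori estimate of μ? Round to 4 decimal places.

n = 4; x̄ = ((-2.1) + (-7.1) + (-3.2) + (-0.7))/4 = -13.1/4 = -3.275.
For a Normal prior and Normal likelihood with known variance, the posterior is Normal; its mode equals its mean, the precision-weighted average.
Prior precision 1/σ₀² = 1/25 = 0.04; data precision n/σ² = 4/25 = 0.16.
μ̂ = (0.04·(-2) + 0.16·(-3.275)) / (0.04 + 0.16) = (-0.604)/0.2 = -3.0200.

μ̂_MAP = -3.0200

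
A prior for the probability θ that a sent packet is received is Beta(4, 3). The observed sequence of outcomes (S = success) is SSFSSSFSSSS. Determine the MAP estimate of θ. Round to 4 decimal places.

θ̂_MAP = 0.7500

Prior: Beta(4, 3).
Data: 9 successes in 11 trials (from the sequence). The binomial likelihood contributes θ^9(1−θ)^2, so the posterior is Beta(4+9, 3+2) = Beta(13, 5).
For Beta(a, b) with a, b > 1 the mode is (a−1)/(a+b−2) = 12/16 ≈ 0.7500.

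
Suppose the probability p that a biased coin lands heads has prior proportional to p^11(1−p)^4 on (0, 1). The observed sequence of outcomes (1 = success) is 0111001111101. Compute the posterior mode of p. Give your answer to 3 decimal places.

The prior density ∝ p^11(1−p)^4 is the kernel of Beta(12, 5).
Data: 9 successes in 13 trials (from the sequence). The binomial likelihood contributes p^9(1−p)^4, so the posterior is Beta(12+9, 5+4) = Beta(21, 9).
For Beta(a, b) with a, b > 1 the mode is (a−1)/(a+b−2) = 20/28 ≈ 0.714.

p̂_MAP = 0.714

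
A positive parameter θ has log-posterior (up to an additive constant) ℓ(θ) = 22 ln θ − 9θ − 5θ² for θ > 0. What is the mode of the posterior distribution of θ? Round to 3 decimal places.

θ̂_MAP = 1.100

ℓ'(θ) = 22/θ − 9 − 10θ. Setting this to zero and multiplying by θ: 10θ² + 9θ − 22 = 0.
θ = (−9 + √(9² + 4·10·22)) / (2·10) = (−9 + √961) / 20 = (−9 + 31)/20 = 11/10.
ℓ''(θ) = −22/θ² − 10 < 0, confirming a maximum.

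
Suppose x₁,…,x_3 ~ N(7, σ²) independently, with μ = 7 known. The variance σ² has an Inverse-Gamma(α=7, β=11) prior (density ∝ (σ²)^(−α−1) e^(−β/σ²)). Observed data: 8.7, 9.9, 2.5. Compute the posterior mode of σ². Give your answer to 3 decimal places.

σ̂²_MAP = 2.818

Sum of squared deviations about the known mean: SS = (8.7−7)² + (9.9−7)² + (2.5−7)² = 31.55.
The Normal likelihood contributes (σ²)^(−n/2) exp(−SS/(2σ²)), so the posterior is Inverse-Gamma(α + n/2, β + SS/2) = Inverse-Gamma(8.5, 26.775).
The mode of Inverse-Gamma(a, b) is b/(a+1) = 26.775/9.5 ≈ 2.818.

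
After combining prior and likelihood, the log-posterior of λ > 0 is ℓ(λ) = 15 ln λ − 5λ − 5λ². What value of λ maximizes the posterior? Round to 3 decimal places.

ℓ'(λ) = 15/λ − 5 − 10λ. Setting this to zero and multiplying by λ: 10λ² + 5λ − 15 = 0.
λ = (−5 + √(5² + 4·10·15)) / (2·10) = (−5 + √625) / 20 = (−5 + 25)/20 = 1.
ℓ''(λ) = −15/λ² − 10 < 0, confirming a maximum.

λ̂_MAP = 1.000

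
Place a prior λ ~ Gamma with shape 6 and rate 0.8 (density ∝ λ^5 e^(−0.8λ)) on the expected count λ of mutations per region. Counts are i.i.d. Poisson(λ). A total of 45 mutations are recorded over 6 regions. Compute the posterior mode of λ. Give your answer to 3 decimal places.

λ̂_MAP = 7.353

Σxᵢ = 45, n = 6.
Posterior ∝ λ^5e^(−0.8λ) · λ^45e^(−6λ) = λ^50e^(−6.8λ), i.e. Gamma(shape=51, rate=6.8).
The mode of a Gamma(a, b) with a ≥ 1 (shape–rate) is (a−1)/b = 50/6.8 ≈ 7.353.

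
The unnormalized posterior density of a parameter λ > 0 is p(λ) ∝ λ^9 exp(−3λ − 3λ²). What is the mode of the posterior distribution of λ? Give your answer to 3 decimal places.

λ̂_MAP = 1.000

ℓ'(λ) = 9/λ − 3 − 6λ. Setting this to zero and multiplying by λ: 6λ² + 3λ − 9 = 0.
λ = (−3 + √(3² + 4·6·9)) / (2·6) = (−3 + √225) / 12 = (−3 + 15)/12 = 1.
ℓ''(λ) = −9/λ² − 6 < 0, confirming a maximum.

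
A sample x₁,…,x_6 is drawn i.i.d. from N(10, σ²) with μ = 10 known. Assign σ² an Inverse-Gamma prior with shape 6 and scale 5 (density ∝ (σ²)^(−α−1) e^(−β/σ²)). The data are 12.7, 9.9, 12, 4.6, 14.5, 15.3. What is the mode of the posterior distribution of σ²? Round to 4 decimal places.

σ̂²_MAP = 4.9400

Sum of squared deviations about the known mean: SS = (12.7−10)² + (9.9−10)² + (12−10)² + (4.6−10)² + (14.5−10)² + (15.3−10)² = 88.8.
The Normal likelihood contributes (σ²)^(−n/2) exp(−SS/(2σ²)), so the posterior is Inverse-Gamma(α + n/2, β + SS/2) = Inverse-Gamma(9, 49.4).
The mode of Inverse-Gamma(a, b) is b/(a+1) = 49.4/10 ≈ 4.9400.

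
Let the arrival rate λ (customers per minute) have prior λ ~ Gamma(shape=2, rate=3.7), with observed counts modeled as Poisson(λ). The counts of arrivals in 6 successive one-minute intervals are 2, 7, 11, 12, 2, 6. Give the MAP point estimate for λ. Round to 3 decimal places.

λ̂_MAP = 4.227

Σxᵢ = 2+7+11+12+2+6 = 40, with n = 6.
Posterior ∝ λe^(−3.7λ) · λ^40e^(−6λ) = λ^41e^(−9.7λ), i.e. Gamma(shape=42, rate=9.7).
The mode of a Gamma(a, b) with a ≥ 1 (shape–rate) is (a−1)/b = 41/9.7 ≈ 4.227.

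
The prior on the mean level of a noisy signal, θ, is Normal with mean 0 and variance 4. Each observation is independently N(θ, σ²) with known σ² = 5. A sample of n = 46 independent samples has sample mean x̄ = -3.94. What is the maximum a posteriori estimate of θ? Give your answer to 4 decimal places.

θ̂_MAP = -3.8358

n = 46, x̄ = -3.94.
For a Normal prior and Normal likelihood with known variance, the posterior is Normal; its mode equals its mean, the precision-weighted average.
Prior precision 1/σ₀² = 1/4 = 0.25; data precision n/σ² = 46/5 = 9.2.
θ̂ = (0.25·0 + 9.2·(-3.94)) / (0.25 + 9.2) = (-36.248)/9.45 = -18124/4725 ≈ -3.8358.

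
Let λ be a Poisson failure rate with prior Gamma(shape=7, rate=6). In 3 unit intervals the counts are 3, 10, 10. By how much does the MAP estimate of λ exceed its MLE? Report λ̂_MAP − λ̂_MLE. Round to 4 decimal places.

MAP − MLE = -4.4444

Σxᵢ = 23. Posterior is Gamma(30, 9); MAP = (30−1)/9 = 29/9 ≈ 3.22222.
MLE = x̄ = 23/3 ≈ 7.66667.
Difference = 29/9 − 23/3 = -40/9 ≈ -4.4444.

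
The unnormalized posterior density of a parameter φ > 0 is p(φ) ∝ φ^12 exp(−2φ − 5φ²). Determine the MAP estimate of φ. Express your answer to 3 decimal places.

φ̂_MAP = 1.000

ℓ'(φ) = 12/φ − 2 − 10φ. Setting this to zero and multiplying by φ: 10φ² + 2φ − 12 = 0.
φ = (−2 + √(2² + 4·10·12)) / (2·10) = (−2 + √484) / 20 = (−2 + 22)/20 = 1.
ℓ''(φ) = −12/φ² − 10 < 0, confirming a maximum.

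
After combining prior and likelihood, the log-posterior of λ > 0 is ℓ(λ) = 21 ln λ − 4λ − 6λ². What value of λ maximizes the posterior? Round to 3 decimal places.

λ̂_MAP = 1.167

ℓ'(λ) = 21/λ − 4 − 12λ. Setting this to zero and multiplying by λ: 12λ² + 4λ − 21 = 0.
λ = (−4 + √(4² + 4·12·21)) / (2·12) = (−4 + √1024) / 24 = (−4 + 32)/24 = 7/6.
ℓ''(λ) = −21/λ² − 12 < 0, confirming a maximum.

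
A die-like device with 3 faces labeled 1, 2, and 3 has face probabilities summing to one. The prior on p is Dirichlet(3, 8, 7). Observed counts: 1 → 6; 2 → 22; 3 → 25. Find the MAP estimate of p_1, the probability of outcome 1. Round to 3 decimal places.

The posterior is Dirichlet(αᵢ + nᵢ) = Dirichlet(9, 30, 32).
For a Dirichlet(a₁,…,a_K) with all aᵢ > 1, the mode has j-th component (aⱼ − 1)/(Σaᵢ − K).
Here Σaᵢ = 71 and K = 3, so p_1 = (9 − 1)/(71 − 3) = 8/68 ≈ 0.118.

MAP estimate: 0.118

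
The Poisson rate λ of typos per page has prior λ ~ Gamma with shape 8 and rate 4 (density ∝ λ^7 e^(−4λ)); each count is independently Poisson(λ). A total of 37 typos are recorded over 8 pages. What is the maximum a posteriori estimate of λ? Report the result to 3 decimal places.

Σxᵢ = 37, n = 8.
Posterior ∝ λ^7e^(−4λ) · λ^37e^(−8λ) = λ^44e^(−12λ), i.e. Gamma(shape=45, rate=12).
The mode of a Gamma(a, b) with a ≥ 1 (shape–rate) is (a−1)/b = 44/12 ≈ 3.667.

λ̂_MAP = 3.667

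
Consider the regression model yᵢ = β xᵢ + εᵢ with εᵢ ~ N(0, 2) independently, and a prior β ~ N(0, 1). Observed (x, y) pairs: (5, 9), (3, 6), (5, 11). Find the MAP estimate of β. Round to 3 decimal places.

β̂_MAP = 1.934

log p(β | y) = −Σ(yᵢ − βxᵢ)²/(2·2) − β²/(2·1) + const.
Setting the derivative to zero: Σxᵢ(yᵢ − βxᵢ)/2 − β/1 = 0, so β = Σxᵢyᵢ / (Σxᵢ² + σ²/τ²).
Σxᵢyᵢ = 5·9 + 3·6 + 5·11 = 118; Σxᵢ² = 59; σ²/τ² = 2.
β̂_MAP = 118 / (59 + 2) = 118/61 ≈ 1.934.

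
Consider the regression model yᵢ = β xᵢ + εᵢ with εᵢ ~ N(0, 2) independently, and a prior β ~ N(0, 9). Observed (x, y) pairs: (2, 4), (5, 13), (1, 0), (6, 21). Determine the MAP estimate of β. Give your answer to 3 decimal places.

log p(β | y) = −Σ(yᵢ − βxᵢ)²/(2·2) − β²/(2·9) + const.
Setting the derivative to zero: Σxᵢ(yᵢ − βxᵢ)/2 − β/9 = 0, so β = Σxᵢyᵢ / (Σxᵢ² + σ²/τ²).
Σxᵢyᵢ = 2·4 + 5·13 + 1·0 + 6·21 = 199; Σxᵢ² = 66; σ²/τ² = 2/9.
β̂_MAP = 199 / (66 + 2/9) = 199/(596/9) = 1791/596 ≈ 3.005.

β̂_MAP = 3.005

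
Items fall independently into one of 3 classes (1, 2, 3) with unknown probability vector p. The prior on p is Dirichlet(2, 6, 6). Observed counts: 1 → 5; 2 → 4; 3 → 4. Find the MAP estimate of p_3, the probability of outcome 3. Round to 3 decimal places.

The posterior is Dirichlet(αᵢ + nᵢ) = Dirichlet(7, 10, 10).
For a Dirichlet(a₁,…,a_K) with all aᵢ > 1, the mode has j-th component (aⱼ − 1)/(Σaᵢ − K).
Here Σaᵢ = 27 and K = 3, so p_3 = (10 − 1)/(27 − 3) = 9/24 ≈ 0.375.

MAP estimate: 0.375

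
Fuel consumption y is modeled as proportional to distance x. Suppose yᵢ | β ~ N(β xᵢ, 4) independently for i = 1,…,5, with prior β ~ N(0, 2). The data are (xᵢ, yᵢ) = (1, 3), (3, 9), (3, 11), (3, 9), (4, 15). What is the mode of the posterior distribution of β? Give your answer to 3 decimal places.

log p(β | y) = −Σ(yᵢ − βxᵢ)²/(2·4) − β²/(2·2) + const.
Setting the derivative to zero: Σxᵢ(yᵢ − βxᵢ)/4 − β/2 = 0, so β = Σxᵢyᵢ / (Σxᵢ² + σ²/τ²).
Σxᵢyᵢ = 1·3 + 3·9 + 3·11 + 3·9 + 4·15 = 150; Σxᵢ² = 44; σ²/τ² = 2.
β̂_MAP = 150 / (44 + 2) = 150/46 ≈ 3.261.

β̂_MAP = 3.261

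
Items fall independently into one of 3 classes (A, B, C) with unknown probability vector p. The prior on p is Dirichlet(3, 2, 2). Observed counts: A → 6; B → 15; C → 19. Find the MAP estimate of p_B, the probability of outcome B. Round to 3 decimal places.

MAP estimate of p_B = 0.364

The posterior is Dirichlet(αᵢ + nᵢ) = Dirichlet(9, 17, 21).
For a Dirichlet(a₁,…,a_K) with all aᵢ > 1, the mode has j-th component (aⱼ − 1)/(Σaᵢ − K).
Here Σaᵢ = 47 and K = 3, so p_B = (17 − 1)/(47 − 3) = 16/44 ≈ 0.364.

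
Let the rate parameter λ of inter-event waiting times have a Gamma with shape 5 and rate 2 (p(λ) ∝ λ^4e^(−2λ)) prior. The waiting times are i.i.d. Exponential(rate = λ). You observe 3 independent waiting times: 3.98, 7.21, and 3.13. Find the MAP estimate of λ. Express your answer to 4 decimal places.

λ̂_MAP = 0.4289

The Exponential(rate=λ) likelihood is ∝ λ^n e^(−λΣtᵢ). Here n = 3 and Σtᵢ = 3.98 + 7.21 + 3.13 = 14.32.
Posterior ∝ λ^4e^(−2λ) · λ^3e^(−14.32λ) = λ^7e^(−16.32λ), i.e. Gamma(8, 16.32).
Mode = (a−1)/b = 7/16.32 ≈ 0.4289.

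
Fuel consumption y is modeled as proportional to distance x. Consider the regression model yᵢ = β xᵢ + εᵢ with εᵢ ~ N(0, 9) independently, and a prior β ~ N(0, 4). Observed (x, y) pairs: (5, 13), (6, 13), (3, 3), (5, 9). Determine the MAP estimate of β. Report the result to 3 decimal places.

log p(β | y) = −Σ(yᵢ − βxᵢ)²/(2·9) − β²/(2·4) + const.
Setting the derivative to zero: Σxᵢ(yᵢ − βxᵢ)/9 − β/4 = 0, so β = Σxᵢyᵢ / (Σxᵢ² + σ²/τ²).
Σxᵢyᵢ = 5·13 + 6·13 + 3·3 + 5·9 = 197; Σxᵢ² = 95; σ²/τ² = 2.25.
β̂_MAP = 197 / (95 + 2.25) = 197/97.25 ≈ 2.026.

β̂_MAP = 2.026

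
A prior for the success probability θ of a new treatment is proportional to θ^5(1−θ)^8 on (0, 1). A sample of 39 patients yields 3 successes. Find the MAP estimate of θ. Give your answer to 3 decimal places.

θ̂_MAP = 0.154

The prior density ∝ θ^5(1−θ)^8 is the kernel of Beta(6, 9).
Data: 3 successes in 39 trials. The binomial likelihood contributes θ^3(1−θ)^36, so the posterior is Beta(6+3, 9+36) = Beta(9, 45).
For Beta(a, b) with a, b > 1 the mode is (a−1)/(a+b−2) = 8/52 ≈ 0.154.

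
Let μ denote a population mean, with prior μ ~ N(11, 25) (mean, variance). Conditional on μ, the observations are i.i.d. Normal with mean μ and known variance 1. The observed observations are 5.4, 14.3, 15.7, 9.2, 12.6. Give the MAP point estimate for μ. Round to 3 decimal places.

n = 5; x̄ = (5.4 + 14.3 + 15.7 + 9.2 + 12.6)/5 = 57.2/5 = 11.44.
For a Normal prior and Normal likelihood with known variance, the posterior is Normal; its mode equals its mean, the precision-weighted average.
Prior precision 1/σ₀² = 1/25 = 0.04; data precision n/σ² = 5/1 = 5.
μ̂ = (0.04·11 + 5·11.44) / (0.04 + 5) = 57.64/5.04 = 1441/126 ≈ 11.437.

μ̂_MAP = 11.437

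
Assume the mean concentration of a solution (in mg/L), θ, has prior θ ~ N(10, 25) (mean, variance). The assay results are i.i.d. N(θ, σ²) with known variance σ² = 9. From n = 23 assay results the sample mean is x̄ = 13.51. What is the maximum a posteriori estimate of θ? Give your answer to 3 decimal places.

θ̂_MAP = 13.456

n = 23, x̄ = 13.51.
For a Normal prior and Normal likelihood with known variance, the posterior is Normal; its mode equals its mean, the precision-weighted average.
Prior precision 1/σ₀² = 1/25 = 0.04; data precision n/σ² = 23/9.
θ̂ = (0.04·10 + (23/9)·13.51) / (0.04 + 23/9) = (31433/900)/(584/225) = 31433/2336 ≈ 13.456.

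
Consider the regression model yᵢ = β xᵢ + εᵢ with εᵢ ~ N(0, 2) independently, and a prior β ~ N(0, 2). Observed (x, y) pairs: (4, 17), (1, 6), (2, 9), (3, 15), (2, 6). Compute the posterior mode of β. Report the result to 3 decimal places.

β̂_MAP = 4.257

log p(β | y) = −Σ(yᵢ − βxᵢ)²/(2·2) − β²/(2·2) + const.
Setting the derivative to zero: Σxᵢ(yᵢ − βxᵢ)/2 − β/2 = 0, so β = Σxᵢyᵢ / (Σxᵢ² + σ²/τ²).
Σxᵢyᵢ = 4·17 + 1·6 + 2·9 + 3·15 + 2·6 = 149; Σxᵢ² = 34; σ²/τ² = 1.
β̂_MAP = 149 / (34 + 1) = 149/35 ≈ 4.257.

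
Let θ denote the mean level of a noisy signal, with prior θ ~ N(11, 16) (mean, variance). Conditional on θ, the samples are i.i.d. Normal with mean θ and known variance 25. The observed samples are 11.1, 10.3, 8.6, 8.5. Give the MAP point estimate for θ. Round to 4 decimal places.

θ̂_MAP = 10.0112

n = 4; x̄ = (11.1 + 10.3 + 8.6 + 8.5)/4 = 38.5/4 = 9.625.
For a Normal prior and Normal likelihood with known variance, the posterior is Normal; its mode equals its mean, the precision-weighted average.
Prior precision 1/σ₀² = 1/16 = 0.0625; data precision n/σ² = 4/25 = 0.16.
θ̂ = (0.0625·11 + 0.16·9.625) / (0.0625 + 0.16) = 2.2275/0.2225 = 891/89 ≈ 10.0112.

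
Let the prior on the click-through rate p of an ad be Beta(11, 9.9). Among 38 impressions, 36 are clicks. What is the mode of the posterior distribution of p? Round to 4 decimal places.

Prior: Beta(11, 9.9).
Data: 36 successes in 38 trials. The binomial likelihood contributes p^36(1−p)^2, so the posterior is Beta(11+36, 9.9+2) = Beta(47, 11.9).
For Beta(a, b) with a, b > 1 the mode is (a−1)/(a+b−2) = 46/56.9 ≈ 0.8084.

p̂_MAP = 0.8084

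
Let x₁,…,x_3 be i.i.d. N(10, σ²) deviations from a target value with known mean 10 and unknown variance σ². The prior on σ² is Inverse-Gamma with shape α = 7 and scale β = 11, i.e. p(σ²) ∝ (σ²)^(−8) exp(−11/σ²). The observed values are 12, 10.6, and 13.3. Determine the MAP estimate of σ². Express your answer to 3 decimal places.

Sum of squared deviations about the known mean: SS = (12−10)² + (10.6−10)² + (13.3−10)² = 15.25.
The Normal likelihood contributes (σ²)^(−n/2) exp(−SS/(2σ²)), so the posterior is Inverse-Gamma(α + n/2, β + SS/2) = Inverse-Gamma(8.5, 18.625).
The mode of Inverse-Gamma(a, b) is b/(a+1) = 18.625/9.5 ≈ 1.961.

σ̂²_MAP = 1.961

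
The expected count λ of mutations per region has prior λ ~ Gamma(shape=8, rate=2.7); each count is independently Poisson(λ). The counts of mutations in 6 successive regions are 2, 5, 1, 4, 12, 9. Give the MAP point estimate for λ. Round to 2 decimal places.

λ̂_MAP = 4.60

Σxᵢ = 2+5+1+4+12+9 = 33, with n = 6.
Posterior ∝ λ^7e^(−2.7λ) · λ^33e^(−6λ) = λ^40e^(−8.7λ), i.e. Gamma(shape=41, rate=8.7).
The mode of a Gamma(a, b) with a ≥ 1 (shape–rate) is (a−1)/b = 40/8.7 ≈ 4.60.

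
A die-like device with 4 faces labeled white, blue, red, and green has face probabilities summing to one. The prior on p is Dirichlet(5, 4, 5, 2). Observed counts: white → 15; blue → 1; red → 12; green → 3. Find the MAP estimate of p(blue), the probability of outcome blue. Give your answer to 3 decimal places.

The posterior is Dirichlet(αᵢ + nᵢ) = Dirichlet(20, 5, 17, 5).
For a Dirichlet(a₁,…,a_K) with all aᵢ > 1, the mode has j-th component (aⱼ − 1)/(Σaᵢ − K).
Here Σaᵢ = 47 and K = 4, so p(blue) = (5 − 1)/(47 − 4) = 4/43 ≈ 0.093.

MAP estimate of p(blue) = 0.093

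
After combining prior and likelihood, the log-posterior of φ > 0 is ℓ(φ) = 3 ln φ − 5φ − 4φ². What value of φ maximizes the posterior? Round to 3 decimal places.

ℓ'(φ) = 3/φ − 5 − 8φ. Setting this to zero and multiplying by φ: 8φ² + 5φ − 3 = 0.
φ = (−5 + √(5² + 4·8·3)) / (2·8) = (−5 + √121) / 16 = (−5 + 11)/16 = 3/8.
ℓ''(φ) = −3/φ² − 8 < 0, confirming a maximum.

φ̂_MAP = 0.375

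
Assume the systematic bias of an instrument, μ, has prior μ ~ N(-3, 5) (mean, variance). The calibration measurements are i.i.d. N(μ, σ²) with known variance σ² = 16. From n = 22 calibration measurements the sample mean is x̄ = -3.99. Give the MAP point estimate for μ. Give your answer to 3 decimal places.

n = 22, x̄ = -3.99.
For a Normal prior and Normal likelihood with known variance, the posterior is Normal; its mode equals its mean, the precision-weighted average.
Prior precision 1/σ₀² = 1/5 = 0.2; data precision n/σ² = 22/16 = 1.375.
μ̂ = (0.2·(-3) + 1.375·(-3.99)) / (0.2 + 1.375) = (-6.08625)/1.575 = -541/140 ≈ -3.864.

μ̂_MAP = -3.864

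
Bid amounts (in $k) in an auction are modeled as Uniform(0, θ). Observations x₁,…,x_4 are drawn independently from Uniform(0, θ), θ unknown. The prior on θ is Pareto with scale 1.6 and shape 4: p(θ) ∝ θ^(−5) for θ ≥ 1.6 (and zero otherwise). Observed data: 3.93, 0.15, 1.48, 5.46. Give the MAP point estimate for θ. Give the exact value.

The Uniform(0, θ) likelihood is θ^(−n) for θ ≥ max(xᵢ), zero otherwise. Here max(xᵢ) = 5.46.
Posterior ∝ θ^(−5) · θ^(−4) = θ^(−9) on θ ≥ max(1.6, 5.46) = 5.46.
This density is strictly decreasing in θ, so the posterior mode lies at the lower boundary of the support.

θ̂_MAP = 5.46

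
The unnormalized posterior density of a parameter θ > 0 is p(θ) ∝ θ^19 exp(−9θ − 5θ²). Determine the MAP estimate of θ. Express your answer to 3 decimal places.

θ̂_MAP = 1.000

ℓ'(θ) = 19/θ − 9 − 10θ. Setting this to zero and multiplying by θ: 10θ² + 9θ − 19 = 0.
θ = (−9 + √(9² + 4·10·19)) / (2·10) = (−9 + √841) / 20 = (−9 + 29)/20 = 1.
ℓ''(θ) = −19/θ² − 10 < 0, confirming a maximum.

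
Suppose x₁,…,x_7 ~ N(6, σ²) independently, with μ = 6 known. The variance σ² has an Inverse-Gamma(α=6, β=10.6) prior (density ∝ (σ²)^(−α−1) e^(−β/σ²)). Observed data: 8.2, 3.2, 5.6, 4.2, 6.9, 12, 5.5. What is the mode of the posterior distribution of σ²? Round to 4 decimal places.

Sum of squared deviations about the known mean: SS = (8.2−6)² + (3.2−6)² + (5.6−6)² + (4.2−6)² + (6.9−6)² + (12−6)² + (5.5−6)² = 53.14.
The Normal likelihood contributes (σ²)^(−n/2) exp(−SS/(2σ²)), so the posterior is Inverse-Gamma(α + n/2, β + SS/2) = Inverse-Gamma(9.5, 37.17).
The mode of Inverse-Gamma(a, b) is b/(a+1) = 37.17/10.5 ≈ 3.5400.

σ̂²_MAP = 3.5400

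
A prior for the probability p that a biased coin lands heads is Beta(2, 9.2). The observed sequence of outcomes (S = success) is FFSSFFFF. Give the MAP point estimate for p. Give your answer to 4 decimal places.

p̂_MAP = 0.1744

Prior: Beta(2, 9.2).
Data: 2 successes in 8 trials (from the sequence). The binomial likelihood contributes p^2(1−p)^6, so the posterior is Beta(2+2, 9.2+6) = Beta(4, 15.2).
For Beta(a, b) with a, b > 1 the mode is (a−1)/(a+b−2) = 3/17.2 ≈ 0.1744.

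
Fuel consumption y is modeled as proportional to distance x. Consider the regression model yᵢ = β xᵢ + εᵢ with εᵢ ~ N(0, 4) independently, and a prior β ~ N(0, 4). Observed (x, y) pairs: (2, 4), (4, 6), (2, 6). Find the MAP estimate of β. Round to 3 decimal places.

β̂_MAP = 1.760

log p(β | y) = −Σ(yᵢ − βxᵢ)²/(2·4) − β²/(2·4) + const.
Setting the derivative to zero: Σxᵢ(yᵢ − βxᵢ)/4 − β/4 = 0, so β = Σxᵢyᵢ / (Σxᵢ² + σ²/τ²).
Σxᵢyᵢ = 2·4 + 4·6 + 2·6 = 44; Σxᵢ² = 24; σ²/τ² = 1.
β̂_MAP = 44 / (24 + 1) = 44/25 ≈ 1.760.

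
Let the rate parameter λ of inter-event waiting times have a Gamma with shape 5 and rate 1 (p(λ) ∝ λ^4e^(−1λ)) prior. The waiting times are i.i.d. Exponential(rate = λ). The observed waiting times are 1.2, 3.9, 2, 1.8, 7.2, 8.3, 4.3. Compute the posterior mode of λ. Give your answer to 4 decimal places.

The Exponential(rate=λ) likelihood is ∝ λ^n e^(−λΣtᵢ). Here n = 7 and Σtᵢ = 1.2 + 3.9 + 2 + 1.8 + 7.2 + 8.3 + 4.3 = 28.7.
Posterior ∝ λ^4e^(−1λ) · λ^7e^(−28.7λ) = λ^11e^(−29.7λ), i.e. Gamma(12, 29.7).
Mode = (a−1)/b = 11/29.7 ≈ 0.3704.

λ̂_MAP = 0.3704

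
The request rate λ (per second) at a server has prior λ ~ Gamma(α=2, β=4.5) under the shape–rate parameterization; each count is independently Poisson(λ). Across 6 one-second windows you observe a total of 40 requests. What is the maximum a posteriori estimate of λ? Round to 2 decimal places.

Σxᵢ = 40, n = 6.
Posterior ∝ λe^(−4.5λ) · λ^40e^(−6λ) = λ^41e^(−10.5λ), i.e. Gamma(shape=42, rate=10.5).
The mode of a Gamma(a, b) with a ≥ 1 (shape–rate) is (a−1)/b = 41/10.5 ≈ 3.90.

λ̂_MAP = 3.90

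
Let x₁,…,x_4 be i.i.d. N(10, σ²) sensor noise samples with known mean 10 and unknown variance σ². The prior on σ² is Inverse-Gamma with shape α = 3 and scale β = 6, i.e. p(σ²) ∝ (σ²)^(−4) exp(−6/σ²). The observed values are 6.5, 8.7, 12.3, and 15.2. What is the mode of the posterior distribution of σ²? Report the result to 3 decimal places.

Sum of squared deviations about the known mean: SS = (6.5−10)² + (8.7−10)² + (12.3−10)² + (15.2−10)² = 46.27.
The Normal likelihood contributes (σ²)^(−n/2) exp(−SS/(2σ²)), so the posterior is Inverse-Gamma(α + n/2, β + SS/2) = Inverse-Gamma(5, 29.135).
The mode of Inverse-Gamma(a, b) is b/(a+1) = 29.135/6 ≈ 4.856.

σ̂²_MAP = 4.856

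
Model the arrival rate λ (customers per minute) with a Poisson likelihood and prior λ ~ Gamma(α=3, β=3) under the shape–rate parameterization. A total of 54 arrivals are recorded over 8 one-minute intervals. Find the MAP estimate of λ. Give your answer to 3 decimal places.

λ̂_MAP = 5.091

Σxᵢ = 54, n = 8.
Posterior ∝ λ^2e^(−3λ) · λ^54e^(−8λ) = λ^56e^(−11λ), i.e. Gamma(shape=57, rate=11).
The mode of a Gamma(a, b) with a ≥ 1 (shape–rate) is (a−1)/b = 56/11 ≈ 5.091.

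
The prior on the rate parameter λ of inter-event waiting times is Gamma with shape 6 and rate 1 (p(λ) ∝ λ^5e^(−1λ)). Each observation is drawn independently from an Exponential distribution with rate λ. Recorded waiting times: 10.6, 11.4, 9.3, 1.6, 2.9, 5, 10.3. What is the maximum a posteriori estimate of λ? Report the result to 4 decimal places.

λ̂_MAP = 0.2303

The Exponential(rate=λ) likelihood is ∝ λ^n e^(−λΣtᵢ). Here n = 7 and Σtᵢ = 10.6 + 11.4 + 9.3 + 1.6 + 2.9 + 5 + 10.3 = 51.1.
Posterior ∝ λ^5e^(−1λ) · λ^7e^(−51.1λ) = λ^12e^(−52.1λ), i.e. Gamma(13, 52.1).
Mode = (a−1)/b = 12/52.1 ≈ 0.2303.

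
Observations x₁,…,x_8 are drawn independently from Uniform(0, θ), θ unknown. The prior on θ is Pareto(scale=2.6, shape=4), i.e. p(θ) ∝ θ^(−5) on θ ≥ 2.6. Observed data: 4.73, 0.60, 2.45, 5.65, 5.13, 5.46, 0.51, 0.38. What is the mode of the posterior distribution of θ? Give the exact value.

θ̂_MAP = 5.65

The Uniform(0, θ) likelihood is θ^(−n) for θ ≥ max(xᵢ), zero otherwise. Here max(xᵢ) = 5.65.
Posterior ∝ θ^(−5) · θ^(−8) = θ^(−13) on θ ≥ max(2.6, 5.65) = 5.65.
This density is strictly decreasing in θ, so the posterior mode lies at the lower boundary of the support.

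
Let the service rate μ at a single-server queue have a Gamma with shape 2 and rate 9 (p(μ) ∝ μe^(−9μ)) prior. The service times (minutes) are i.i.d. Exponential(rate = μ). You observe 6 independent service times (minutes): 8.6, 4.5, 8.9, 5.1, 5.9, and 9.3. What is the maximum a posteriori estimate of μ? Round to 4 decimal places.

The Exponential(rate=μ) likelihood is ∝ μ^n e^(−μΣtᵢ). Here n = 6 and Σtᵢ = 8.6 + 4.5 + 8.9 + 5.1 + 5.9 + 9.3 = 42.3.
Posterior ∝ μe^(−9μ) · μ^6e^(−42.3μ) = μ^7e^(−51.3μ), i.e. Gamma(8, 51.3).
Mode = (a−1)/b = 7/51.3 ≈ 0.1365.

μ̂_MAP = 0.1365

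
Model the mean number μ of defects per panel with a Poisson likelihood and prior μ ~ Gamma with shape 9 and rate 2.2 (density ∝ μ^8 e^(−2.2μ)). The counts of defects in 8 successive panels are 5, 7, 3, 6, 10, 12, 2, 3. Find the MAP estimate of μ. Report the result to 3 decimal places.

μ̂_MAP = 5.490

Σxᵢ = 5+7+3+6+10+12+2+3 = 48, with n = 8.
Posterior ∝ μ^8e^(−2.2μ) · μ^48e^(−8μ) = μ^56e^(−10.2μ), i.e. Gamma(shape=57, rate=10.2).
The mode of a Gamma(a, b) with a ≥ 1 (shape–rate) is (a−1)/b = 56/10.2 ≈ 5.490.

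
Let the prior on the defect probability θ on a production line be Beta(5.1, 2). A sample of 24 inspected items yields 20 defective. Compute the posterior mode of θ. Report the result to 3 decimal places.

θ̂_MAP = 0.828

Prior: Beta(5.1, 2).
Data: 20 successes in 24 trials. The binomial likelihood contributes θ^20(1−θ)^4, so the posterior is Beta(5.1+20, 2+4) = Beta(25.1, 6).
For Beta(a, b) with a, b > 1 the mode is (a−1)/(a+b−2) = 24.1/29.1 ≈ 0.828.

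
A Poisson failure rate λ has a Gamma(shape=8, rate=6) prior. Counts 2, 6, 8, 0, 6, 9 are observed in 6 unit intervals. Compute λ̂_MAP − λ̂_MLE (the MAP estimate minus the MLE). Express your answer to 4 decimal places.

MAP − MLE = -2.0000

Σxᵢ = 31. Posterior is Gamma(39, 12); MAP = (39−1)/12 = 38/12 ≈ 3.16667.
MLE = x̄ = 31/6 ≈ 5.16667.
Difference = 38/12 − 31/6 = -2 ≈ -2.0000.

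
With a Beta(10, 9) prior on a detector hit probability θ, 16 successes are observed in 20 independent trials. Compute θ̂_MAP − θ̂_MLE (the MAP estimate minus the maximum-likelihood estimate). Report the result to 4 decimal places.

MAP − MLE = -0.1243

Posterior is Beta(26, 13); MAP = (26−1)/(39−2) = 25/37 ≈ 0.67568.
MLE ignores the prior: θ̂_MLE = k/n = 16/20 ≈ 0.80000.
Difference = 25/37 − 16/20 = -23/185 ≈ -0.1243.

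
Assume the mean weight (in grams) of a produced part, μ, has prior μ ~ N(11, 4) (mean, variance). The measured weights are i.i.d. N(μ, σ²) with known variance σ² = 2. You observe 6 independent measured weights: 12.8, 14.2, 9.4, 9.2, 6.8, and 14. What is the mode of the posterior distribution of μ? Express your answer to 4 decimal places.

μ̂_MAP = 11.0615

n = 6; x̄ = (12.8 + 14.2 + 9.4 + 9.2 + 6.8 + 14)/6 = 66.4/6 = 166/15 ≈ 11.0667.
For a Normal prior and Normal likelihood with known variance, the posterior is Normal; its mode equals its mean, the precision-weighted average.
Prior precision 1/σ₀² = 1/4 = 0.25; data precision n/σ² = 6/2 = 3.
μ̂ = (0.25·11 + 3·(166/15)) / (0.25 + 3) = 35.95/3.25 = 719/65 ≈ 11.0615.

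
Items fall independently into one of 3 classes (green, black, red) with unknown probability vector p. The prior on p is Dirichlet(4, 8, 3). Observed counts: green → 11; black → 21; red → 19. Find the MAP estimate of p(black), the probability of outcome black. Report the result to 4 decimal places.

MAP estimate of p(black) = 0.4444

The posterior is Dirichlet(αᵢ + nᵢ) = Dirichlet(15, 29, 22).
For a Dirichlet(a₁,…,a_K) with all aᵢ > 1, the mode has j-th component (aⱼ − 1)/(Σaᵢ − K).
Here Σaᵢ = 66 and K = 3, so p(black) = (29 − 1)/(66 − 3) = 28/63 ≈ 0.4444.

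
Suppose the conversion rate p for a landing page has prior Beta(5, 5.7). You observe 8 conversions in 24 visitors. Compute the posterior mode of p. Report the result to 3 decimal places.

p̂_MAP = 0.367

Prior: Beta(5, 5.7).
Data: 8 successes in 24 trials. The binomial likelihood contributes p^8(1−p)^16, so the posterior is Beta(5+8, 5.7+16) = Beta(13, 21.7).
For Beta(a, b) with a, b > 1 the mode is (a−1)/(a+b−2) = 12/32.7 ≈ 0.367.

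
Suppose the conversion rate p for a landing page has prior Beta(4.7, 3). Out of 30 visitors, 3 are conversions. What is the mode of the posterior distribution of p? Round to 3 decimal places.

Prior: Beta(4.7, 3).
Data: 3 successes in 30 trials. The binomial likelihood contributes p^3(1−p)^27, so the posterior is Beta(4.7+3, 3+27) = Beta(7.7, 30).
For Beta(a, b) with a, b > 1 the mode is (a−1)/(a+b−2) = 6.7/35.7 ≈ 0.188.

p̂_MAP = 0.188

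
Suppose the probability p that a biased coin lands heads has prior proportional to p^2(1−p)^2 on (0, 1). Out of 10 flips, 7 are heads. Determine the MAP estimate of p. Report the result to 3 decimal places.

The prior density ∝ p^2(1−p)^2 is the kernel of Beta(3, 3).
Data: 7 successes in 10 trials. The binomial likelihood contributes p^7(1−p)^3, so the posterior is Beta(3+7, 3+3) = Beta(10, 6).
For Beta(a, b) with a, b > 1 the mode is (a−1)/(a+b−2) = 9/14 ≈ 0.643.

p̂_MAP = 0.643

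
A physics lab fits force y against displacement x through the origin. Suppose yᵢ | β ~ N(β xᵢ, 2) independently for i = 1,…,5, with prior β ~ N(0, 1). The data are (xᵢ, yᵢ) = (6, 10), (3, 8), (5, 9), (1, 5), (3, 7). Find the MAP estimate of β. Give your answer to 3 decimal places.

β̂_MAP = 1.890

log p(β | y) = −Σ(yᵢ − βxᵢ)²/(2·2) − β²/(2·1) + const.
Setting the derivative to zero: Σxᵢ(yᵢ − βxᵢ)/2 − β/1 = 0, so β = Σxᵢyᵢ / (Σxᵢ² + σ²/τ²).
Σxᵢyᵢ = 6·10 + 3·8 + 5·9 + 1·5 + 3·7 = 155; Σxᵢ² = 80; σ²/τ² = 2.
β̂_MAP = 155 / (80 + 2) = 155/82 ≈ 1.890.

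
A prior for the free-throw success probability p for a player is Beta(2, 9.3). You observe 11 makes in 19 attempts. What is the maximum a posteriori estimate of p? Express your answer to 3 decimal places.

p̂_MAP = 0.424

Prior: Beta(2, 9.3).
Data: 11 successes in 19 trials. The binomial likelihood contributes p^11(1−p)^8, so the posterior is Beta(2+11, 9.3+8) = Beta(13, 17.3).
For Beta(a, b) with a, b > 1 the mode is (a−1)/(a+b−2) = 12/28.3 ≈ 0.424.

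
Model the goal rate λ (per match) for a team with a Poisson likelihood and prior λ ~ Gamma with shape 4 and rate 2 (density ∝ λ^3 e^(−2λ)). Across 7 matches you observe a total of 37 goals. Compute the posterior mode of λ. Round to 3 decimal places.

λ̂_MAP = 4.444

Σxᵢ = 37, n = 7.
Posterior ∝ λ^3e^(−2λ) · λ^37e^(−7λ) = λ^40e^(−9λ), i.e. Gamma(shape=41, rate=9).
The mode of a Gamma(a, b) with a ≥ 1 (shape–rate) is (a−1)/b = 40/9 ≈ 4.444.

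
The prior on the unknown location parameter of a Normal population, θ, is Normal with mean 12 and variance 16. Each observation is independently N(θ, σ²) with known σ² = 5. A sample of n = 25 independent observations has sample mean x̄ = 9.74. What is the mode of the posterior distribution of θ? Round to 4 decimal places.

θ̂_MAP = 9.7679

n = 25, x̄ = 9.74.
For a Normal prior and Normal likelihood with known variance, the posterior is Normal; its mode equals its mean, the precision-weighted average.
Prior precision 1/σ₀² = 1/16 = 0.0625; data precision n/σ² = 25/5 = 5.
θ̂ = (0.0625·12 + 5·9.74) / (0.0625 + 5) = 49.45/5.0625 = 3956/405 ≈ 9.7679.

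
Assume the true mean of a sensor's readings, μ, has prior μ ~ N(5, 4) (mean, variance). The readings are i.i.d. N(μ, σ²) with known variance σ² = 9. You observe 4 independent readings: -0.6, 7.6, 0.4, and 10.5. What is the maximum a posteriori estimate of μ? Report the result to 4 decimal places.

μ̂_MAP = 4.6640

n = 4; x̄ = ((-0.6) + 7.6 + 0.4 + 10.5)/4 = 17.9/4 = 4.475.
For a Normal prior and Normal likelihood with known variance, the posterior is Normal; its mode equals its mean, the precision-weighted average.
Prior precision 1/σ₀² = 1/4 = 0.25; data precision n/σ² = 4/9.
μ̂ = (0.25·5 + (4/9)·4.475) / (0.25 + 4/9) = (583/180)/(25/36) = 4.6640.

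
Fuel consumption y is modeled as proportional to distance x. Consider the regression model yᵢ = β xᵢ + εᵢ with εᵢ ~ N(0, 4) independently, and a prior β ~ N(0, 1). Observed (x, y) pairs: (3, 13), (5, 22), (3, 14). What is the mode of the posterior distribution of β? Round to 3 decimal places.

log p(β | y) = −Σ(yᵢ − βxᵢ)²/(2·4) − β²/(2·1) + const.
Setting the derivative to zero: Σxᵢ(yᵢ − βxᵢ)/4 − β/1 = 0, so β = Σxᵢyᵢ / (Σxᵢ² + σ²/τ²).
Σxᵢyᵢ = 3·13 + 5·22 + 3·14 = 191; Σxᵢ² = 43; σ²/τ² = 4.
β̂_MAP = 191 / (43 + 4) = 191/47 ≈ 4.064.

β̂_MAP = 4.064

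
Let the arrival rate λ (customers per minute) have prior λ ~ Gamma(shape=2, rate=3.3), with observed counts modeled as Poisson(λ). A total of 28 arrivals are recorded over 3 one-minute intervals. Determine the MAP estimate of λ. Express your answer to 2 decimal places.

λ̂_MAP = 4.60

Σxᵢ = 28, n = 3.
Posterior ∝ λe^(−3.3λ) · λ^28e^(−3λ) = λ^29e^(−6.3λ), i.e. Gamma(shape=30, rate=6.3).
The mode of a Gamma(a, b) with a ≥ 1 (shape–rate) is (a−1)/b = 29/6.3 ≈ 4.60.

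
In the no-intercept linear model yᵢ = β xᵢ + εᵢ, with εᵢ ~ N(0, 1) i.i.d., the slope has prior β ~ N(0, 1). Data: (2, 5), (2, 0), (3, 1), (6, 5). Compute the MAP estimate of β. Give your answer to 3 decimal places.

log p(β | y) = −Σ(yᵢ − βxᵢ)²/(2·1) − β²/(2·1) + const.
Setting the derivative to zero: Σxᵢ(yᵢ − βxᵢ)/1 − β/1 = 0, so β = Σxᵢyᵢ / (Σxᵢ² + σ²/τ²).
Σxᵢyᵢ = 2·5 + 2·0 + 3·1 + 6·5 = 43; Σxᵢ² = 53; σ²/τ² = 1.
β̂_MAP = 43 / (53 + 1) = 43/54 ≈ 0.796.

β̂_MAP = 0.796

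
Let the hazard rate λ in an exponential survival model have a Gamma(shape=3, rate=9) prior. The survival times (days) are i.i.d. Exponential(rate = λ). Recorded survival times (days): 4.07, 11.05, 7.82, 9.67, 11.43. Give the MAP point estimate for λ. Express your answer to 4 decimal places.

The Exponential(rate=λ) likelihood is ∝ λ^n e^(−λΣtᵢ). Here n = 5 and Σtᵢ = 4.07 + 11.05 + 7.82 + 9.67 + 11.43 = 44.04.
Posterior ∝ λ^2e^(−9λ) · λ^5e^(−44.04λ) = λ^7e^(−53.04λ), i.e. Gamma(8, 53.04).
Mode = (a−1)/b = 7/53.04 ≈ 0.1320.

λ̂_MAP = 0.1320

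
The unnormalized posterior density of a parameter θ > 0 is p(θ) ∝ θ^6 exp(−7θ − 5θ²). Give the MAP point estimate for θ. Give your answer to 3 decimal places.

ℓ'(θ) = 6/θ − 7 − 10θ. Setting this to zero and multiplying by θ: 10θ² + 7θ − 6 = 0.
θ = (−7 + √(7² + 4·10·6)) / (2·10) = (−7 + √289) / 20 = (−7 + 17)/20 = 1/2.
ℓ''(θ) = −6/θ² − 10 < 0, confirming a maximum.

θ̂_MAP = 0.500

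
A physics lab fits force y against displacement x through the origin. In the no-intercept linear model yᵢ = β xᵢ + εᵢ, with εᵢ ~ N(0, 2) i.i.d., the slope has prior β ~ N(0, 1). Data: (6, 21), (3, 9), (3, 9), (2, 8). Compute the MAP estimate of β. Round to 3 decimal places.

β̂_MAP = 3.267

log p(β | y) = −Σ(yᵢ − βxᵢ)²/(2·2) − β²/(2·1) + const.
Setting the derivative to zero: Σxᵢ(yᵢ − βxᵢ)/2 − β/1 = 0, so β = Σxᵢyᵢ / (Σxᵢ² + σ²/τ²).
Σxᵢyᵢ = 6·21 + 3·9 + 3·9 + 2·8 = 196; Σxᵢ² = 58; σ²/τ² = 2.
β̂_MAP = 196 / (58 + 2) = 196/60 ≈ 3.267.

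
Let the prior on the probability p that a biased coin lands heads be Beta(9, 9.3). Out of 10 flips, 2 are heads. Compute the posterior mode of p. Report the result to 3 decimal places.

p̂_MAP = 0.380

Prior: Beta(9, 9.3).
Data: 2 successes in 10 trials. The binomial likelihood contributes p^2(1−p)^8, so the posterior is Beta(9+2, 9.3+8) = Beta(11, 17.3).
For Beta(a, b) with a, b > 1 the mode is (a−1)/(a+b−2) = 10/26.3 ≈ 0.380.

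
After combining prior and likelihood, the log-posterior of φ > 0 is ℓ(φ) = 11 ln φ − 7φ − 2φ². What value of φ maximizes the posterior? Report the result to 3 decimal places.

φ̂_MAP = 1.000

ℓ'(φ) = 11/φ − 7 − 4φ. Setting this to zero and multiplying by φ: 4φ² + 7φ − 11 = 0.
φ = (−7 + √(7² + 4·4·11)) / (2·4) = (−7 + √225) / 8 = (−7 + 15)/8 = 1.
ℓ''(φ) = −11/φ² − 4 < 0, confirming a maximum.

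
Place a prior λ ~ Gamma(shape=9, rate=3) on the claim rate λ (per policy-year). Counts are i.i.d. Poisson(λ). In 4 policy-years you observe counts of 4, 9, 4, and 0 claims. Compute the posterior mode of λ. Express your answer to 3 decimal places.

Σxᵢ = 4+9+4+0 = 17, with n = 4.
Posterior ∝ λ^8e^(−3λ) · λ^17e^(−4λ) = λ^25e^(−7λ), i.e. Gamma(shape=26, rate=7).
The mode of a Gamma(a, b) with a ≥ 1 (shape–rate) is (a−1)/b = 25/7 ≈ 3.571.

λ̂_MAP = 3.571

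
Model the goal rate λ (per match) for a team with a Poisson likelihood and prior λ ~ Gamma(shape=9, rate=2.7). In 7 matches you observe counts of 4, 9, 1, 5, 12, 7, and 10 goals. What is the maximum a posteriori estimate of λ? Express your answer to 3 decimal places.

λ̂_MAP = 5.773

Σxᵢ = 4+9+1+5+12+7+10 = 48, with n = 7.
Posterior ∝ λ^8e^(−2.7λ) · λ^48e^(−7λ) = λ^56e^(−9.7λ), i.e. Gamma(shape=57, rate=9.7).
The mode of a Gamma(a, b) with a ≥ 1 (shape–rate) is (a−1)/b = 56/9.7 ≈ 5.773.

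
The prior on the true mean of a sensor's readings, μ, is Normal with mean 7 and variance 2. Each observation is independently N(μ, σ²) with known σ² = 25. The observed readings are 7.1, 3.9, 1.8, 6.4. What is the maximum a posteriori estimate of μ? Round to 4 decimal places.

μ̂_MAP = 6.4667

n = 4; x̄ = (7.1 + 3.9 + 1.8 + 6.4)/4 = 19.2/4 = 4.8.
For a Normal prior and Normal likelihood with known variance, the posterior is Normal; its mode equals its mean, the precision-weighted average.
Prior precision 1/σ₀² = 1/2 = 0.5; data precision n/σ² = 4/25 = 0.16.
μ̂ = (0.5·7 + 0.16·4.8) / (0.5 + 0.16) = 4.268/0.66 = 97/15 ≈ 6.4667.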